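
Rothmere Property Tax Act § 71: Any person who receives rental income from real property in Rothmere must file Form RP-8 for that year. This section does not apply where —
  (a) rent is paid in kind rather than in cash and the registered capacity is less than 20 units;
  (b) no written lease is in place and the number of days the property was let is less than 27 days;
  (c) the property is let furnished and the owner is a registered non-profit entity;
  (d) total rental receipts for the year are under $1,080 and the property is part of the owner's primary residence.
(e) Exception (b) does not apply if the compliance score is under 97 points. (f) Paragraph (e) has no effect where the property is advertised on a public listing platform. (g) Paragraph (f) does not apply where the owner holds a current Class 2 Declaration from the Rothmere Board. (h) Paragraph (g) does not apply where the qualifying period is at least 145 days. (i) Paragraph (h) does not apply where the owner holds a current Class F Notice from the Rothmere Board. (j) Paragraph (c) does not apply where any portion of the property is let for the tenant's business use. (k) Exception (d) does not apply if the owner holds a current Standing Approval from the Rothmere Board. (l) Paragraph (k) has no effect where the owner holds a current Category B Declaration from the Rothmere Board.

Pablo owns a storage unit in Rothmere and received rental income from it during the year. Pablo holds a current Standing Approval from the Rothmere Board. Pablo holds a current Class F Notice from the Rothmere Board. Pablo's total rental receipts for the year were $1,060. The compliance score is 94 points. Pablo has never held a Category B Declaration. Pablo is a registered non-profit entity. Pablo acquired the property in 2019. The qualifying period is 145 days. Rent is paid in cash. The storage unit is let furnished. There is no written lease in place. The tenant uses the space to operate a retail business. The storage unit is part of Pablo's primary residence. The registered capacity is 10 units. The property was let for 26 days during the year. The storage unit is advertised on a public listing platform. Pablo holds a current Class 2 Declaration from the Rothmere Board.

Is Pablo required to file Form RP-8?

Exception (a) requires that rent is paid in kind rather than in cash; but rent is paid in cash, so (a) is unavailable.
Exception (b): there is no written lease; the number of days the property was let is 26 days, less than the 27 days limit — every condition holds. But: (e) operates against (b): the compliance score is 94 points, under the 97 points limit. (f) operates (the property is publicly advertised), but is itself disapplied by (g): (g) operates against (f): a current Class 2 Declaration is held. (h) operates (the qualifying period is 145 days, meeting the 145 days threshold), but yields to (i): (i) operates against (h): a current Class F Notice is held. Exception (b) does not apply.
Exception (c)'s conditions are all satisfied: the property is let furnished; Pablo is a registered non-profit. But applying paragraph (j): (j) operates against (c): the space is let for business use. Exception (c) does not apply.
Exception (d)'s conditions are all satisfied: total rental receipts for the year are $1,060, under the $1,080 limit; the storage unit is part of the primary residence. But: (k) operates against (d): a current Standing Approval is held. (l) is not triggered (there is no Category B Declaration in force), so (k) stands. (d) is therefore removed.
No exception applies. The general rule governs.

Yes — Pablo must file Form RP-8.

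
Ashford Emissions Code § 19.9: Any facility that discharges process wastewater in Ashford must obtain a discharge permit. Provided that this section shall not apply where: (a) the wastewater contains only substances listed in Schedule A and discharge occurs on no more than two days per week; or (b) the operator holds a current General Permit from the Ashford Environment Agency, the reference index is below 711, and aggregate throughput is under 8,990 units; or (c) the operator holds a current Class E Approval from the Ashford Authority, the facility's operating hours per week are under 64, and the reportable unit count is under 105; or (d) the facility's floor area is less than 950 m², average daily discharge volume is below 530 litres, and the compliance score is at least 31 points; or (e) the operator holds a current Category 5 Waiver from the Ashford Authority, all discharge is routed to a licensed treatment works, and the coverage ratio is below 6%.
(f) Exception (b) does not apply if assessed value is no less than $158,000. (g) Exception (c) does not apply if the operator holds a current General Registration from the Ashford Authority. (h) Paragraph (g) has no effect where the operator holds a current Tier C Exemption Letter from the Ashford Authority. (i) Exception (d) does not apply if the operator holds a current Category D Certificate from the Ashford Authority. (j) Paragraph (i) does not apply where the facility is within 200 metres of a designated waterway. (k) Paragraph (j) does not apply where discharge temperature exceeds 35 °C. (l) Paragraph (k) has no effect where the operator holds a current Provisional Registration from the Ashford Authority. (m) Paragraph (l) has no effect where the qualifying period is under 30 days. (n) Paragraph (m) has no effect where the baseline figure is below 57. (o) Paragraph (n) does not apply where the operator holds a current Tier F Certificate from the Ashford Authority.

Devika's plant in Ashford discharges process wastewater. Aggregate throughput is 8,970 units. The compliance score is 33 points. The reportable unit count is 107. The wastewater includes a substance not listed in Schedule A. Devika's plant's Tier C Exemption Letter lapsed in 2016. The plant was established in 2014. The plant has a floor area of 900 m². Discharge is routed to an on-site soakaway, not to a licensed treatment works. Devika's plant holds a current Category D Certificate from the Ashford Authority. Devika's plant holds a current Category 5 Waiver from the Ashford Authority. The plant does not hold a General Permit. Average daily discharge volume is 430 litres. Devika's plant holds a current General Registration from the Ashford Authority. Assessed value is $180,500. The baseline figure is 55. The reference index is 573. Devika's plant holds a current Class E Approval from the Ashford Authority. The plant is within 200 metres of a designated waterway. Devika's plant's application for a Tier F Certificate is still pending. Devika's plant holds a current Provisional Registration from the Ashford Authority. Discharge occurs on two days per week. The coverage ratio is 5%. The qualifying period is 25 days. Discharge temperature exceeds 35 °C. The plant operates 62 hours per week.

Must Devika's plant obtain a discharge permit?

No — exception (d) applies; Devika's plant is not required to obtain a discharge permit.

Exception (a) fails — the wastewater includes a non-Schedule-A substance.
Exception (b) fails — no General Permit is held.
Exception (c) fails — the reportable unit count is 107, not under 105.
Exception (d): the facility's floor area is 900 m², less than the 950 m² limit; average daily discharge volume is 430 litres, below the 530 litres limit; the compliance score is 33 points, meeting the 31 points threshold — every condition holds. Applying paragraphs (i)–(o): (i) would limit (d) — a current Category D Certificate is held — but (j) sets (i) aside: (j) operates against (i): the plant is within 200 m of a designated waterway. (k) would limit (j) — discharge temperature exceeds 35 °C — but (l) sets (k) aside: (l) is engaged — a current Provisional Registration is held. (m) would limit (l) — the qualifying period is 25 days, under the 30 days limit — but (n) sets (m) aside: (n) operates — the baseline figure is 55, below the 57 limit. (o), which would lift (n), does not operate here — there is no Tier F Certificate in force. So (d) applies.
Exception (e) does not apply: discharge is not routed to a licensed treatment works.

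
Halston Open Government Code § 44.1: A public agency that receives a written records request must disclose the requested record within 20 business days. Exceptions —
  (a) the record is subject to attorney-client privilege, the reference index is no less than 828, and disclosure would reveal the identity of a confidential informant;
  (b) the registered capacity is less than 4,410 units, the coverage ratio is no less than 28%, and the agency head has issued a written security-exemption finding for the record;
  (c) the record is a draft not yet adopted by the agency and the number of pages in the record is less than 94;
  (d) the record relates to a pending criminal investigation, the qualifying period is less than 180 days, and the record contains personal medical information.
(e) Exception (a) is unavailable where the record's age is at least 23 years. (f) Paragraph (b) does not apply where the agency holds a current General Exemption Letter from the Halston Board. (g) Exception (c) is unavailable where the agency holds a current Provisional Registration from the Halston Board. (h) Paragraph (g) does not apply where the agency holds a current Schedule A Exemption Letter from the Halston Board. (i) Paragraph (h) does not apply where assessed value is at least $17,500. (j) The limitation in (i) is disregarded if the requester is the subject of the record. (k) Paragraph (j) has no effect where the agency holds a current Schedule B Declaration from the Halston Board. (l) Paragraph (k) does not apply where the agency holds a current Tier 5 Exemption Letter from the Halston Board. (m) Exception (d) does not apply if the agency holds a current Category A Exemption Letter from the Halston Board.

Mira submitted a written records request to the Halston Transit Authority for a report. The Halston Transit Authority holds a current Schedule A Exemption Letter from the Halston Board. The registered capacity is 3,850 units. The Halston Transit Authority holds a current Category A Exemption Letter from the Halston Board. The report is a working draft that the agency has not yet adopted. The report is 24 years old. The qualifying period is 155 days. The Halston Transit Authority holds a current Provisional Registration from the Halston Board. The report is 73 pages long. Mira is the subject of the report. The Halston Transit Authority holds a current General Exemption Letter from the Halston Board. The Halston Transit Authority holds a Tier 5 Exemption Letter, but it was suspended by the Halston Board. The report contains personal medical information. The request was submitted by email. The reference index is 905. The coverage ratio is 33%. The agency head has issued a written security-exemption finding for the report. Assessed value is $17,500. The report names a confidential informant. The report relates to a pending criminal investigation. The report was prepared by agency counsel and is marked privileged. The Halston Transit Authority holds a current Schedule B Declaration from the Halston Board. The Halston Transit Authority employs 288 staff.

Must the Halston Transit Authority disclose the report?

Yes — the Halston Transit Authority must disclose the report.

Exception (a)'s conditions are all satisfied: the report is privileged; the reference index is 905, meeting the 828 threshold; the report names a confidential informant. However, paragraph (e) must be considered: (e) operates — the record's age is 24 years, meeting the 23 years threshold. (a) is therefore removed.
Exception (b): the registered capacity is 3,850 units, less than the 4,410 units limit; the coverage ratio is 33%, meeting the 28% threshold; a written security-exemption finding has been issued — every condition holds. However, paragraph (f) must be considered: (f) is engaged — a current General Exemption Letter is held. So (b) is unavailable.
Exception (c)'s conditions are all satisfied: the report is an unadopted draft; the number of pages in the record is 73, less than the 94 limit. But applying paragraphs (g)–(l): (g) is triggered — a current Provisional Registration is held. (h) operates (a current Schedule A Exemption Letter is held), but is itself disapplied by (i): (i) is engaged — assessed value is $17,500, meeting the $17,500 threshold. (j) would limit (i) — Mira is the subject of the report — but (k) sets (j) aside: (k) operates — a current Schedule B Declaration is held. (l), which would lift (k), is not triggered — no current Tier 5 Exemption Letter is held. Exception (c) does not apply.
All of (d)'s requirements are met (the report relates to a pending investigation; the qualifying period is 155 days, less than the 180 days limit; the report contains personal medical information). However, paragraph (m) must be considered: (m) is triggered — a current Category A Exemption Letter is held. So (d) is unavailable.
None of the exceptions is available; § 44.1 applies in full.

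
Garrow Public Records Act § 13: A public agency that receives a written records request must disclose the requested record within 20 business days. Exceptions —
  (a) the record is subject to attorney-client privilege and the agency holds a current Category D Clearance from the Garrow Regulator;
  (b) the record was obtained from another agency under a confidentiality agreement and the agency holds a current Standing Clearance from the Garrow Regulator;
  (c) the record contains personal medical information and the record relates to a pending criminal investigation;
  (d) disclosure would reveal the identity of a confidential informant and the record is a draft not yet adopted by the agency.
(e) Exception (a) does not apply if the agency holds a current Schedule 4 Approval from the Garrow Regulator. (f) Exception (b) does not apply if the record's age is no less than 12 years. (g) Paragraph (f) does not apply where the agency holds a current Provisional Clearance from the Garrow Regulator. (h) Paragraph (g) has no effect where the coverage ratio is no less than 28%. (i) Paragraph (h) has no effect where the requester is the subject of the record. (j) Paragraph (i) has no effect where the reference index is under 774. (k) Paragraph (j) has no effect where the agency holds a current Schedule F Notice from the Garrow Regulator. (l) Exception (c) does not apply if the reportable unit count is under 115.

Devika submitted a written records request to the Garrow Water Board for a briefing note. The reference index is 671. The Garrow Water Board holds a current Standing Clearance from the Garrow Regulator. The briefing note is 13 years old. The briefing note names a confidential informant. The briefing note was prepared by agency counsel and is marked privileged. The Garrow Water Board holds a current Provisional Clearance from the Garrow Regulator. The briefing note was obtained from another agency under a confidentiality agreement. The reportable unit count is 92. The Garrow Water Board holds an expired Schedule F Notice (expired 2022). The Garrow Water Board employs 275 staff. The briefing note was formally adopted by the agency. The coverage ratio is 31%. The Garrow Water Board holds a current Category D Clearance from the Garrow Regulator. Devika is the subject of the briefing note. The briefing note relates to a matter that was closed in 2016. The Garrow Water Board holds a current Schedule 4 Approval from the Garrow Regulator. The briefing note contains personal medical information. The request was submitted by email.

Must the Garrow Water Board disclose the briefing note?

Yes — the Garrow Water Board must disclose the briefing note.

All of (a)'s requirements are met (the briefing note is privileged; a current Category D Clearance is held). But applying paragraph (e): (e) operates against (a): a current Schedule 4 Approval is held. So (a) is unavailable.
All of (b)'s requirements are met (the briefing note was obtained under a confidentiality agreement; a current Standing Clearance is held). But applying paragraphs (f)–(k): (f) is engaged — the record's age is 13 years, meeting the 12 years threshold. (g) would limit (f) — a current Provisional Clearance is held — but (h) sets (g) aside: (h) applies — the coverage ratio is 31%, meeting the 28% threshold. (i) is triggered (Devika is the subject of the briefing note), but is displaced by (j): (j) operates against (i): the reference index is 671, under the 774 limit. (k), which would lift (j), is not engaged — there is no Schedule F Notice in force. Exception (b) does not apply.
Exception (c) requires that the record relates to a pending criminal investigation; but the briefing note relates to a closed matter, so (c) is unavailable.
Exception (d) fails — the briefing note has been formally adopted.
Every exception is unavailable, so the rule governs.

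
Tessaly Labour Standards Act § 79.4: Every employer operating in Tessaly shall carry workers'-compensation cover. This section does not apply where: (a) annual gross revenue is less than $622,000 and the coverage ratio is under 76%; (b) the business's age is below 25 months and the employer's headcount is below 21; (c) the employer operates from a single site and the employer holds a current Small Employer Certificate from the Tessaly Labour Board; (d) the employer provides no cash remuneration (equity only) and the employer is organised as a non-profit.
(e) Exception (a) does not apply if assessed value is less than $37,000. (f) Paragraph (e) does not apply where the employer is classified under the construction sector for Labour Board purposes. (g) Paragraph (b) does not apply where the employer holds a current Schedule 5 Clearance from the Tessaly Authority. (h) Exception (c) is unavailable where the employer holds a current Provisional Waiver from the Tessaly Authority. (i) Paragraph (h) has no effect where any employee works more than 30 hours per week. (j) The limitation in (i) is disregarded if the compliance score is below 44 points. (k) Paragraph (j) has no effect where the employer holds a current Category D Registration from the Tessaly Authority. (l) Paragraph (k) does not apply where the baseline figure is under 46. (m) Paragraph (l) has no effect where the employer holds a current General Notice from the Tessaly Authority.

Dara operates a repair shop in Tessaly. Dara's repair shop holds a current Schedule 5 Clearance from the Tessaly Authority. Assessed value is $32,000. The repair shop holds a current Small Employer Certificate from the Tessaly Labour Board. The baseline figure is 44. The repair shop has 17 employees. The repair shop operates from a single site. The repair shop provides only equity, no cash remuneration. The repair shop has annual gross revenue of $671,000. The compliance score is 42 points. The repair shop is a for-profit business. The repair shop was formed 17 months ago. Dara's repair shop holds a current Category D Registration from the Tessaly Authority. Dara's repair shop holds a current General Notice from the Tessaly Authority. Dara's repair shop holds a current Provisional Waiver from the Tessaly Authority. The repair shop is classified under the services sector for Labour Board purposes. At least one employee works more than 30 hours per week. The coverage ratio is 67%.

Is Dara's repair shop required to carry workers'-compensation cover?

No — exception (c) applies; Dara's repair shop is not required to carry workers'-compensation cover.

Exception (a) does not apply: annual gross revenue is $671,000, not less than $622,000.
Exception (b): the business's age is 17 months, below the 25 months limit; the employer's headcount is 17, below the 21 limit — every condition holds. But: (g) applies — a current Schedule 5 Clearance is held. (b) is therefore removed.
Exception (c) is satisfied on its face — the employer operates from a single site; a current Small Employer Certificate is held. Applying paragraphs (h)–(m): (h) is engaged (a current Provisional Waiver is held), but yields to (i): (i) operates against (h): at least one employee exceeds 30 hours/week. (j) would limit (i) — the compliance score is 42 points, below the 44 points limit — but (k) sets (j) aside: (k) is triggered — a current Category D Registration is held. (l) would limit (k) — the baseline figure is 44, under the 46 limit — but (m) sets (l) aside: (m) applies — a current General Notice is held. So (c) applies.
Exception (d) fails — the employer is for-profit.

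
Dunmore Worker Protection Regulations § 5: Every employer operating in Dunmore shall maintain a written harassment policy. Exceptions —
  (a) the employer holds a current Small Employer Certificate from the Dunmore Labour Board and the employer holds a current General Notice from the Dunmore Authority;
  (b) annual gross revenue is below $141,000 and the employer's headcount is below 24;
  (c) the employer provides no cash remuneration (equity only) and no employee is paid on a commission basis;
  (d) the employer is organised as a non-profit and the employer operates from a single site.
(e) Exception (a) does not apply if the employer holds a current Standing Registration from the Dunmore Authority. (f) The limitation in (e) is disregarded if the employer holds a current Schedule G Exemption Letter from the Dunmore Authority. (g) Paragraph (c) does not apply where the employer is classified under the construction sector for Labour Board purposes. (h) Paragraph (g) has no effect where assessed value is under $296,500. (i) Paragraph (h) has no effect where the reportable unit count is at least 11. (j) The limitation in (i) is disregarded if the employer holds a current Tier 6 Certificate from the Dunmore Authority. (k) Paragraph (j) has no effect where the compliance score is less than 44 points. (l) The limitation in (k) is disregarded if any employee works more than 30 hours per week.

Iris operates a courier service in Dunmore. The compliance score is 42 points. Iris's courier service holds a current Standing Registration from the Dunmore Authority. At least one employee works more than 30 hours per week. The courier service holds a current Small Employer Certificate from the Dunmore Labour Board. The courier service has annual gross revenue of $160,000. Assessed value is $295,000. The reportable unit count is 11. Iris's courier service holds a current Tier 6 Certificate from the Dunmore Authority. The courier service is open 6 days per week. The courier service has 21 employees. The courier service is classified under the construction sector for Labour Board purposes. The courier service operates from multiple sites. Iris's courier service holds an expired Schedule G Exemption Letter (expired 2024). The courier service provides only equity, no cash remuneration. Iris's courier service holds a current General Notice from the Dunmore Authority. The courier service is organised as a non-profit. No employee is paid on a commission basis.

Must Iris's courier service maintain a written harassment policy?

All of (a)'s requirements are met (a current Small Employer Certificate is held; a current General Notice is held). But applying paragraphs (e)–(f): (e) operates — a current Standing Registration is held. (f), which would lift (e), is not triggered — no current Schedule G Exemption Letter is held. Exception (a) does not apply.
Exception (b) requires that annual gross revenue is below $141,000; but annual gross revenue is $160,000, not below $141,000, so (b) is unavailable.
Exception (c): remuneration is equity-only; no employee is paid on commission — every condition holds. Considering the limiting provisions: (g) would limit (c) — the courier service is classified under the construction sector — but (h) sets (g) aside: (h) operates against (g): assessed value is $295,000, under the $296,500 limit. (i) is engaged (the reportable unit count is 11, meeting the 11 threshold), but is overridden by (j): (j) operates against (i): a current Tier 6 Certificate is held. (k) would limit (j) — the compliance score is 42 points, less than the 44 points limit — but (l) sets (k) aside: (l) operates against (k): at least one employee exceeds 30 hours/week. So (c) applies.
Exception (d) fails — the employer operates from multiple sites.

No — exception (c) applies; Iris's courier service is not required to maintain a written harassment policy.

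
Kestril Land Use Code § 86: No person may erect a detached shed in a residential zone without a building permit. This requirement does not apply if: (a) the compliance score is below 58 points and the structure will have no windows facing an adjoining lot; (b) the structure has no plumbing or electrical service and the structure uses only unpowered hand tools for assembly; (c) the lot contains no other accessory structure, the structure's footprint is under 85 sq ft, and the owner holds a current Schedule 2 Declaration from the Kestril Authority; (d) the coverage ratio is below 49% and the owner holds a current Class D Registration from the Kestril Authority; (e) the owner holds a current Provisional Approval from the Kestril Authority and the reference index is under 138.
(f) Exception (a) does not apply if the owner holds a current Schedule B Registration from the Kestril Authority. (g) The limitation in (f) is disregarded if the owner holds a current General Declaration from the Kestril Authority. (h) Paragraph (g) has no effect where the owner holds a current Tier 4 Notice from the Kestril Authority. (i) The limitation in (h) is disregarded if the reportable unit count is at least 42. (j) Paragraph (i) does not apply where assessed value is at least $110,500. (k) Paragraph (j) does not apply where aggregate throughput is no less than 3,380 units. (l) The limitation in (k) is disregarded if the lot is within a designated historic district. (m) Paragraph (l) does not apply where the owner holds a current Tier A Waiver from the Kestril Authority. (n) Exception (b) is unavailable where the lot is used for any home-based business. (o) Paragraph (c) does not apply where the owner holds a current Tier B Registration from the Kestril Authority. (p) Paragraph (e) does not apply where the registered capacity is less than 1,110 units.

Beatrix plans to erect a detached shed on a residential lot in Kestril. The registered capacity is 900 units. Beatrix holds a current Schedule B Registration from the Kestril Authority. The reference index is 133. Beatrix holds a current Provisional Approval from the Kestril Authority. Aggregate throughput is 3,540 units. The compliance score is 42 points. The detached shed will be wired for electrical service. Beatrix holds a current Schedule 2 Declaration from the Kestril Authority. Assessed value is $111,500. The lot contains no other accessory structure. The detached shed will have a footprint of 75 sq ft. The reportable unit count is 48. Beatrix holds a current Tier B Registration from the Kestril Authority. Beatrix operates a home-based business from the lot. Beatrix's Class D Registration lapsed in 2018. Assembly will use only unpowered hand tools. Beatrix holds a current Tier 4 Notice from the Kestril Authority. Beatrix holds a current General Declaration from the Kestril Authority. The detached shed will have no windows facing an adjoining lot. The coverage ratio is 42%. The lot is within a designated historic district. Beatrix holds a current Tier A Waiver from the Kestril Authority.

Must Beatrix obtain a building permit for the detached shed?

No — exception (a) applies; Beatrix does not need a building permit.

All of (a)'s requirements are met (the compliance score is 42 points, below the 58 points limit; no windows face an adjoining lot). Applying paragraphs (f)–(m): (f) would limit (a) — a current Schedule B Registration is held — but (g) sets (f) aside: (g) operates against (f): a current General Declaration is held. (h) would limit (g) — a current Tier 4 Notice is held — but (i) sets (h) aside: (i) operates against (h): the reportable unit count is 48, meeting the 42 threshold. (j) operates (assessed value is $111,500, meeting the $110,500 threshold), but yields to (k): (k) operates against (j): aggregate throughput is 3,540 units, meeting the 3,380 units threshold. (l) would limit (k) — the lot is in a historic district — but (m) sets (l) aside: (m) operates — a current Tier A Waiver is held. Exception (a) stands.
Exception (b) fails — electrical service is planned.
Exception (c): the lot has no other accessory structure; the structure's footprint is 75 sq ft, under the 85 sq ft limit; a current Schedule 2 Declaration is held — every condition holds. But: (o) operates against (c): a current Tier B Registration is held. So (c) is unavailable.
Exception (d) does not apply: no current Class D Registration is held.
Exception (e): a current Provisional Approval is held; the reference index is 133, under the 138 limit — every condition holds. Turning to paragraph (p): (p) operates against (e): the registered capacity is 900 units, less than the 1,110 units limit. So (e) is unavailable.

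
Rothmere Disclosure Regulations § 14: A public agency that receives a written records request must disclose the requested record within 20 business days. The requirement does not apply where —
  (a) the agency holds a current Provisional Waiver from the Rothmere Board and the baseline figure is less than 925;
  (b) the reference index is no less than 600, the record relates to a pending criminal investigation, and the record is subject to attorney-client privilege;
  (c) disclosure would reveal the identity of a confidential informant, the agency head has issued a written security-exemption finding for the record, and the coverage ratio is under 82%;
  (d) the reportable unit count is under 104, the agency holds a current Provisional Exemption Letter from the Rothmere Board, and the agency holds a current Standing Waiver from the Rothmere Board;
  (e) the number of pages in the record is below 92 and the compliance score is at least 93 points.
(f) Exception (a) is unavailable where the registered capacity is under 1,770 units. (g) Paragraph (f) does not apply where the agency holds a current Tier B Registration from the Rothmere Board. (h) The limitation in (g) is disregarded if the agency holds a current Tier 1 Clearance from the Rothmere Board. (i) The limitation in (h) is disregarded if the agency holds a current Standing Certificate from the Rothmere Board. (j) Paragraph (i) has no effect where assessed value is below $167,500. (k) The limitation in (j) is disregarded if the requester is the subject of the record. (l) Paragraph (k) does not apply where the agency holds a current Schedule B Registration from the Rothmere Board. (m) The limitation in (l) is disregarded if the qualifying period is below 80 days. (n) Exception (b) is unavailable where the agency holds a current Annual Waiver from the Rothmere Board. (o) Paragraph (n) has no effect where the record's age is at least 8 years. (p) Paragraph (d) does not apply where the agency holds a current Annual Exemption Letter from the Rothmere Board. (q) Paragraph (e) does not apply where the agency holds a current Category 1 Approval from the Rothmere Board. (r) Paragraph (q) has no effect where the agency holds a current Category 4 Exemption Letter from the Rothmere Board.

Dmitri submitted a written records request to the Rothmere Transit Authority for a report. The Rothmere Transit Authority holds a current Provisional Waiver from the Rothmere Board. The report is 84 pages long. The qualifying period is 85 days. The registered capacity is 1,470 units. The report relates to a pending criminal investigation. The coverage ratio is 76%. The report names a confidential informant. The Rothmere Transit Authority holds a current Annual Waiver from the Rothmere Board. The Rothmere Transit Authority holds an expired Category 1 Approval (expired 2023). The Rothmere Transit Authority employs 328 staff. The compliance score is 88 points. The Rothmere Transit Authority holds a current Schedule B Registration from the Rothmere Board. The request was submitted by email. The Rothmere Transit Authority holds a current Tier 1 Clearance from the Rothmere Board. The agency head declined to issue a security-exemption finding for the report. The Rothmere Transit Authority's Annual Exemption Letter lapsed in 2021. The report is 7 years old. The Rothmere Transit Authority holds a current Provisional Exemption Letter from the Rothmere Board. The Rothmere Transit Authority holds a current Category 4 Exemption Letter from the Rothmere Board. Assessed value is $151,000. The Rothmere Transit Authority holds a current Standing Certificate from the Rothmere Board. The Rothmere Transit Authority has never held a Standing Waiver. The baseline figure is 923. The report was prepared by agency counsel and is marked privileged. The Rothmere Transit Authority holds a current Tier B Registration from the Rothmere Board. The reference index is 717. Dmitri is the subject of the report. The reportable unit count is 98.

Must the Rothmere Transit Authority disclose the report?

Yes — the Rothmere Transit Authority must disclose the report.

Exception (a) is satisfied on its face — a current Provisional Waiver is held; the baseline figure is 923, less than the 925 limit. But: (f) is engaged — the registered capacity is 1,470 units, under the 1,770 units limit. (g) applies (a current Tier B Registration is held), but is set aside by (h): (h) operates — a current Tier 1 Clearance is held. (i) is triggered (a current Standing Certificate is held), but yields to (j): (j) operates — assessed value is $151,000, below the $167,500 limit. (k) would limit (j) — Dmitri is the subject of the report — but (l) sets (k) aside: (l) applies — a current Schedule B Registration is held. (m) is not triggered (the qualifying period is 85 days, not below 80 days), so (l) stands. So (a) is unavailable.
Exception (b) is satisfied on its face — the reference index is 717, meeting the 600 threshold; the report relates to a pending investigation; the report is privileged. But: (n) operates against (b): a current Annual Waiver is held. (o) is not engaged (the record's age is 7 years, short of 8 years), so (n) stands. So (b) is unavailable.
Exception (c) fails — the agency head declined to issue a security-exemption finding.
Exception (d) fails — there is no Standing Waiver in force.
Exception (e) fails — the compliance score is 88 points, short of 93 points.
No exception displaces § 14.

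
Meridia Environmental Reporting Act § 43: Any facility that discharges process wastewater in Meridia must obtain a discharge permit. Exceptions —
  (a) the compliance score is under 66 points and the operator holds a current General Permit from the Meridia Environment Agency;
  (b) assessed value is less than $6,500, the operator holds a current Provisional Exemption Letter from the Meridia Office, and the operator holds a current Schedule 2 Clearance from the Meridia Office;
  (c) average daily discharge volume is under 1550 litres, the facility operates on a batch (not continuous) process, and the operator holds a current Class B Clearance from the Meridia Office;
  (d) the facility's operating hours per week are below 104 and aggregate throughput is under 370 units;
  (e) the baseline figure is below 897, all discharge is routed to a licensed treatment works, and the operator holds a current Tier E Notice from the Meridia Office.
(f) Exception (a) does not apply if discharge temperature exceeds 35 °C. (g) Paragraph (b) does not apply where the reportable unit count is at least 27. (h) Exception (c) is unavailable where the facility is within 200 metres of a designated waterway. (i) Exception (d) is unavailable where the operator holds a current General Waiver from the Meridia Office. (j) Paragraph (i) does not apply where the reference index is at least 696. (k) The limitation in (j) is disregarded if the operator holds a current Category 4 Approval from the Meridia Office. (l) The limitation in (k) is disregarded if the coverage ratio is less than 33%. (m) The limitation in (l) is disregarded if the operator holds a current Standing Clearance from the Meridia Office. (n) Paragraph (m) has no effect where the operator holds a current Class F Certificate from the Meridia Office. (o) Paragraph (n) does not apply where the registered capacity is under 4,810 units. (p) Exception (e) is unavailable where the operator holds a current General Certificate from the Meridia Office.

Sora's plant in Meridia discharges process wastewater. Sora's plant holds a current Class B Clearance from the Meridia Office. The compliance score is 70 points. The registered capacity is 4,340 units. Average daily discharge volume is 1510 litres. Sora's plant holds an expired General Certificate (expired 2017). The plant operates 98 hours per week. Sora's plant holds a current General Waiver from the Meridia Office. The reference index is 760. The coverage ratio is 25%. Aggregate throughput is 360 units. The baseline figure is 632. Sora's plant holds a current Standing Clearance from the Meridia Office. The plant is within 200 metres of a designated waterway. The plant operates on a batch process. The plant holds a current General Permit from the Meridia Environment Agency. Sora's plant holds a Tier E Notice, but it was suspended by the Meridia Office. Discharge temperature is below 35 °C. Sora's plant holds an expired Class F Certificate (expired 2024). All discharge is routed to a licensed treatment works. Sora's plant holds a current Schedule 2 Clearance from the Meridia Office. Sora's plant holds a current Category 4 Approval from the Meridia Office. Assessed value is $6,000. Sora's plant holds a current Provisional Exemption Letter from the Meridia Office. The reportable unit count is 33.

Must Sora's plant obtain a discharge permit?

Yes — Sora's plant must obtain a discharge permit.

Exception (a) fails — the compliance score is 70 points, not under 66 points.
Exception (b) is satisfied on its face — assessed value is $6,000, less than the $6,500 limit; a current Provisional Exemption Letter is held; a current Schedule 2 Clearance is held. But: (g) operates against (b): the reportable unit count is 33, meeting the 27 threshold. So (b) is unavailable.
Exception (c)'s conditions are all satisfied: average daily discharge volume is 1510 litres, under the 1550 litres limit; the facility operates on a batch process; a current Class B Clearance is held. But: (h) applies — the plant is within 200 m of a designated waterway. (c) is therefore removed.
Exception (d)'s conditions are all satisfied: the facility's operating hours per week are 98, below the 104 limit; aggregate throughput is 360 units, under the 370 units limit. But: (i) operates against (d): a current General Waiver is held. (j) would limit (i) — the reference index is 760, meeting the 696 threshold — but (k) sets (j) aside: (k) operates against (j): a current Category 4 Approval is held. (l) would limit (k) — the coverage ratio is 25%, less than the 33% limit — but (m) sets (l) aside: (m) is triggered — a current Standing Clearance is held. (n) is inapplicable (there is no Class F Certificate in force), so (m) stands. So (d) is unavailable.
Exception (e) requires that the operator holds a current Tier E Notice from the Meridia Office; but the Tier E Notice is not current, so (e) is unavailable.
No exception displaces § 43.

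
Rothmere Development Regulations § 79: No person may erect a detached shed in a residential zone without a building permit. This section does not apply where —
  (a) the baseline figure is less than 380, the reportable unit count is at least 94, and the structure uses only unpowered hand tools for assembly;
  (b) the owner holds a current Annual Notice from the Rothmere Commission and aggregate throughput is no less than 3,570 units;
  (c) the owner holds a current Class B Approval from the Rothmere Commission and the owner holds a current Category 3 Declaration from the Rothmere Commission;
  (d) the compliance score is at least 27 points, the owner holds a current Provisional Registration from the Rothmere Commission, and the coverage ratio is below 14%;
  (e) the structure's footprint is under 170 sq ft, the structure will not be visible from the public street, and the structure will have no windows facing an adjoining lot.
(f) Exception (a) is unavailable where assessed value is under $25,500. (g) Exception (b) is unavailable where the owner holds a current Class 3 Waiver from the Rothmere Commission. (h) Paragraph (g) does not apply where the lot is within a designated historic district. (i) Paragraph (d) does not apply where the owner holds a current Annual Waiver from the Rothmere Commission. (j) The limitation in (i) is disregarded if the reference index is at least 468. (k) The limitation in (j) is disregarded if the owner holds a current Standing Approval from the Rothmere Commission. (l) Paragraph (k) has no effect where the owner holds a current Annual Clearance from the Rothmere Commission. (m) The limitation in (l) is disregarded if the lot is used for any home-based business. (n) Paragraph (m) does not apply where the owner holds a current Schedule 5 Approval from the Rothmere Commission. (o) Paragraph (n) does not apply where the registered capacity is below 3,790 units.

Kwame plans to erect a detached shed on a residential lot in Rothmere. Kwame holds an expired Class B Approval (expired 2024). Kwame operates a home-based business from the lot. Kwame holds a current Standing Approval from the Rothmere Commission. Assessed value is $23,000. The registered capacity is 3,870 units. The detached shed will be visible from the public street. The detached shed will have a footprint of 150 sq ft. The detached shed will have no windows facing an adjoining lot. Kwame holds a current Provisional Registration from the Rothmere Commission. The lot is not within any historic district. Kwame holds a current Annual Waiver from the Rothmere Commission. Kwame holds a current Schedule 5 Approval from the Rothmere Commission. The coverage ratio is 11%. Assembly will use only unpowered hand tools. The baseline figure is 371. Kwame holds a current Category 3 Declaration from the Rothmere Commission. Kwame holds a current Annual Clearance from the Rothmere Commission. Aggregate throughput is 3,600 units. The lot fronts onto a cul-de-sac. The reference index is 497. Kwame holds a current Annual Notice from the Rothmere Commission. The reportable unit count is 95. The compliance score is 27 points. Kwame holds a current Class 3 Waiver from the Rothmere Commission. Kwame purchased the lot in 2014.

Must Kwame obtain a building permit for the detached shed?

Exception (a): the baseline figure is 371, less than the 380 limit; the reportable unit count is 95, meeting the 94 threshold; assembly uses only hand tools — every condition holds. However, paragraph (f) must be considered: (f) applies — assessed value is $23,000, under the $25,500 limit. Exception (a) does not apply.
Exception (b)'s conditions are all satisfied: a current Annual Notice is held; aggregate throughput is 3,600 units, meeting the 3,570 units threshold. But: (g) operates — a current Class 3 Waiver is held. (h), which would lift (g), does not operate here — the lot is not in a historic district. Exception (b) does not apply.
Exception (c) requires that the owner holds a current Class B Approval from the Rothmere Commission; but there is no Class B Approval in force, so (c) is unavailable.
Exception (d): the compliance score is 27 points, meeting the 27 points threshold; a current Provisional Registration is held; the coverage ratio is 11%, below the 14% limit — every condition holds. As to paragraphs (i)–(o): (i) would limit (d) — a current Annual Waiver is held — but (j) sets (i) aside: (j) operates against (i): the reference index is 497, meeting the 468 threshold. (k) is triggered (a current Standing Approval is held), but is overridden by (l): (l) operates against (k): a current Annual Clearance is held. (m) would limit (l) — a home-based business operates on the lot — but (n) sets (m) aside: (n) operates against (m): a current Schedule 5 Approval is held. (o), which would lift (n), does not operate here — the registered capacity is 3,870 units, not below 3,790 units. So (d) applies.
Exception (e) requires that the structure will not be visible from the public street; but the structure will be visible from the street, so (e) is unavailable.

No — exception (d) applies; Kwame does not need a building permit.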